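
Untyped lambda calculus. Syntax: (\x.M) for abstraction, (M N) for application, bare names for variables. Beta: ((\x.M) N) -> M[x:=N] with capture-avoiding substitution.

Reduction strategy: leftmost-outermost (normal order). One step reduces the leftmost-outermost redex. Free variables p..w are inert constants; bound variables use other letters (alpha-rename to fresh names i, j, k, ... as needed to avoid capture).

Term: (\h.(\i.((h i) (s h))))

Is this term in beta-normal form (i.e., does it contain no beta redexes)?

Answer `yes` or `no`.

Term: (\h.(\i.((h i) (s h))))
No beta redexes found.

Answer: yes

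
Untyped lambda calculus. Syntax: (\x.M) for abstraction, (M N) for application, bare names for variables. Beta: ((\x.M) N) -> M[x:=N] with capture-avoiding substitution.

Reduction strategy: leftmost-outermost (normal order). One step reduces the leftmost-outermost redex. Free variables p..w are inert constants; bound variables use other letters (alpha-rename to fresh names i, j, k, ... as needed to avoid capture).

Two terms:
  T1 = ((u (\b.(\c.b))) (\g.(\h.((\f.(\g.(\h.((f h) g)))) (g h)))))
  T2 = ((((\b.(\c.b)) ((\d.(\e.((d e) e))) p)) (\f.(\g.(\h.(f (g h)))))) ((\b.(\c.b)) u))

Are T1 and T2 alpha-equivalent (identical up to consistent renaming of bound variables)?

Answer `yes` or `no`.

Answer: no

Derivation:
Term 1: ((u (\b.(\c.b))) (\g.(\h.((\f.(\g.(\h.((f h) g)))) (g h)))))
Term 2: ((((\b.(\c.b)) ((\d.(\e.((d e) e))) p)) (\f.(\g.(\h.(f (g h)))))) ((\b.(\c.b)) u))
Alpha-equivalence: compare structure up to binder renaming.
Result: False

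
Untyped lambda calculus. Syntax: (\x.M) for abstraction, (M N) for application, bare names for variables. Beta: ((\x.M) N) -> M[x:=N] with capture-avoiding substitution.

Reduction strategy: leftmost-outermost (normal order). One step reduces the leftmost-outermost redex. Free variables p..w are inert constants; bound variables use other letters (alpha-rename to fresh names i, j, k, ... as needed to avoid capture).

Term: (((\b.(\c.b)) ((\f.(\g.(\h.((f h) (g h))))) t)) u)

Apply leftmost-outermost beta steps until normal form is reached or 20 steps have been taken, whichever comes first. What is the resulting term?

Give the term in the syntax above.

Step 0: (((\b.(\c.b)) ((\f.(\g.(\h.((f h) (g h))))) t)) u)
Step 1: ((\c.((\f.(\g.(\h.((f h) (g h))))) t)) u)
Step 2: ((\f.(\g.(\h.((f h) (g h))))) t)
Step 3: (\g.(\h.((t h) (g h))))

Answer: (\g.(\h.((t h) (g h))))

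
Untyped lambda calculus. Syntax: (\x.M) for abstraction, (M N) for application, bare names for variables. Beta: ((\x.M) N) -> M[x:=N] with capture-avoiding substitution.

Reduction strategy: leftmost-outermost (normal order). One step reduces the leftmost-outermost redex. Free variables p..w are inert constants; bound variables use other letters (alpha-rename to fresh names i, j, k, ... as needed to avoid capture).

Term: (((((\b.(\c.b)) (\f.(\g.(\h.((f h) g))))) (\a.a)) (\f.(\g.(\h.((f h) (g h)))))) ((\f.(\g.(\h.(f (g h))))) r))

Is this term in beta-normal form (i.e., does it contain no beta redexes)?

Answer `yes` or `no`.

Term: (((((\b.(\c.b)) (\f.(\g.(\h.((f h) g))))) (\a.a)) (\f.(\g.(\h.((f h) (g h)))))) ((\f.(\g.(\h.(f (g h))))) r))
Found 2 beta redex(es).

Answer: no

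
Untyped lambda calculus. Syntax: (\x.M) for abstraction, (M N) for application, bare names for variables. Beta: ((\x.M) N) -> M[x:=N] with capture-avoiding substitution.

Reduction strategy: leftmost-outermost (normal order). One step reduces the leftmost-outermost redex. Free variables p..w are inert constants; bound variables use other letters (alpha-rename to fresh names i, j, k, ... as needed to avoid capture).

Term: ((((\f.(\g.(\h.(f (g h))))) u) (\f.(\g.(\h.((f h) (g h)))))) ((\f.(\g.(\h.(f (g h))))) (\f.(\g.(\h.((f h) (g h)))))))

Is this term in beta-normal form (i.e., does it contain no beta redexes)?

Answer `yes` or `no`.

Answer: no

Derivation:
Term: ((((\f.(\g.(\h.(f (g h))))) u) (\f.(\g.(\h.((f h) (g h)))))) ((\f.(\g.(\h.(f (g h))))) (\f.(\g.(\h.((f h) (g h)))))))
Found 2 beta redex(es).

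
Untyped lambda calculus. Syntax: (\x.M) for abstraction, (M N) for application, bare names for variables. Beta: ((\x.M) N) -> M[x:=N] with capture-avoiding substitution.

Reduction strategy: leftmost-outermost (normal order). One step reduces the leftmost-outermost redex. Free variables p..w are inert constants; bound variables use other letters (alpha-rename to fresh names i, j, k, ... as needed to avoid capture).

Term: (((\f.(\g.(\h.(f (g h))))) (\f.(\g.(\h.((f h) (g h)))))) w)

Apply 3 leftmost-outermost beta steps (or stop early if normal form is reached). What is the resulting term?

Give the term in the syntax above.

Answer: (\h.(\g.(\i.(((w h) i) (g i)))))

Derivation:
Step 0: (((\f.(\g.(\h.(f (g h))))) (\f.(\g.(\h.((f h) (g h)))))) w)
Step 1: ((\g.(\h.((\f.(\g.(\h.((f h) (g h))))) (g h)))) w)
Step 2: (\h.((\f.(\g.(\h.((f h) (g h))))) (w h)))
Step 3: (\h.(\g.(\i.(((w h) i) (g i)))))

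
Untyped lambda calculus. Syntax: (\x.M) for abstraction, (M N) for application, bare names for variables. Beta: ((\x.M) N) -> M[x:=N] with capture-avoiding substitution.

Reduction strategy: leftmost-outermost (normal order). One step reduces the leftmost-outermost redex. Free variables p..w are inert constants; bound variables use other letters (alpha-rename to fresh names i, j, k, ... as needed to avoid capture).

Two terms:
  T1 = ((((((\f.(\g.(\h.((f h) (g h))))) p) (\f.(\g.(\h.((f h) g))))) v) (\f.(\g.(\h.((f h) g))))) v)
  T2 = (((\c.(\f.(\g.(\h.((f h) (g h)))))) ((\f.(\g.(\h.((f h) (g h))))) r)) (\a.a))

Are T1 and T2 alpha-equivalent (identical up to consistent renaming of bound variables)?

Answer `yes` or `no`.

Answer: no

Derivation:
Term 1: ((((((\f.(\g.(\h.((f h) (g h))))) p) (\f.(\g.(\h.((f h) g))))) v) (\f.(\g.(\h.((f h) g))))) v)
Term 2: (((\c.(\f.(\g.(\h.((f h) (g h)))))) ((\f.(\g.(\h.((f h) (g h))))) r)) (\a.a))
Alpha-equivalence: compare structure up to binder renaming.
Result: False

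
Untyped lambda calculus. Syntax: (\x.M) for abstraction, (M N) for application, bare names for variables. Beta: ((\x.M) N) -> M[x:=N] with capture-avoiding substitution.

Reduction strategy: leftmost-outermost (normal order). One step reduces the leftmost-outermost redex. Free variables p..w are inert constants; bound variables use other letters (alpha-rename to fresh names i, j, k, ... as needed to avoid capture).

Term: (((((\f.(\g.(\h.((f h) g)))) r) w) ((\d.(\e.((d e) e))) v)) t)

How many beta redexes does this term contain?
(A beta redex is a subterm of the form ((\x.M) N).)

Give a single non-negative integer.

Answer: 2

Derivation:
Term: (((((\f.(\g.(\h.((f h) g)))) r) w) ((\d.(\e.((d e) e))) v)) t)
  Redex: ((\f.(\g.(\h.((f h) g)))) r)
  Redex: ((\d.(\e.((d e) e))) v)
Total redexes: 2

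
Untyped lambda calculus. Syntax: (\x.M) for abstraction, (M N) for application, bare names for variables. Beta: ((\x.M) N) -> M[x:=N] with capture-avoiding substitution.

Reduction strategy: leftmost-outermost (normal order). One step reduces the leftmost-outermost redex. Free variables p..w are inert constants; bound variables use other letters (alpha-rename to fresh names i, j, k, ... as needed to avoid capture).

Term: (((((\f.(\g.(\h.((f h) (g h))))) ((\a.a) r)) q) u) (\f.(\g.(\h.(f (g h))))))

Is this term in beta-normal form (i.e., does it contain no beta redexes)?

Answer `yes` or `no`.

Answer: no

Derivation:
Term: (((((\f.(\g.(\h.((f h) (g h))))) ((\a.a) r)) q) u) (\f.(\g.(\h.(f (g h))))))
Found 2 beta redex(es).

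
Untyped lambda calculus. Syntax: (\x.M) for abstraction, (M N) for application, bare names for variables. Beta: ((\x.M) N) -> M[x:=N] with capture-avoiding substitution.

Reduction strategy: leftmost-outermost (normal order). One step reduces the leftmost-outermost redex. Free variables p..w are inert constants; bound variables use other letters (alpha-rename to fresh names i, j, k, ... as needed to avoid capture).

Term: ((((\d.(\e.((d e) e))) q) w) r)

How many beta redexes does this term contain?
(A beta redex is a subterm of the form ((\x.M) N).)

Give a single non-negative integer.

Answer: 1

Derivation:
Term: ((((\d.(\e.((d e) e))) q) w) r)
  Redex: ((\d.(\e.((d e) e))) q)
Total redexes: 1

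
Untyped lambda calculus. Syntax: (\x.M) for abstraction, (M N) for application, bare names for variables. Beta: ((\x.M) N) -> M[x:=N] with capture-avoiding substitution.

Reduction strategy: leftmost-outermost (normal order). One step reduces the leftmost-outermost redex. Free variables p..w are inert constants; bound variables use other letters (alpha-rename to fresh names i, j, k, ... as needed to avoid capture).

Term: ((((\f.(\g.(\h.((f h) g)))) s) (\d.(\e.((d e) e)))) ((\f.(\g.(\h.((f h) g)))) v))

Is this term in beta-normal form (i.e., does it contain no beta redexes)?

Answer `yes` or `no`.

Term: ((((\f.(\g.(\h.((f h) g)))) s) (\d.(\e.((d e) e)))) ((\f.(\g.(\h.((f h) g)))) v))
Found 2 beta redex(es).

Answer: no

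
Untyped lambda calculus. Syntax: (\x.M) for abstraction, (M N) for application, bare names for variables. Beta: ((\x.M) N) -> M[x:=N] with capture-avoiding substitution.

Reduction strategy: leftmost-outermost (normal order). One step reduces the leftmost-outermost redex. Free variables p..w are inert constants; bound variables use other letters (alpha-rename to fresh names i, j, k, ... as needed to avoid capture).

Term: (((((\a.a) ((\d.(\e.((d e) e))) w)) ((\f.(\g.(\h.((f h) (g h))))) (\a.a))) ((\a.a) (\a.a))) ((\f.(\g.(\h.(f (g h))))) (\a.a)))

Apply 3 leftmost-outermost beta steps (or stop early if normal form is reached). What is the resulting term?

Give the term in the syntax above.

Step 0: (((((\a.a) ((\d.(\e.((d e) e))) w)) ((\f.(\g.(\h.((f h) (g h))))) (\a.a))) ((\a.a) (\a.a))) ((\f.(\g.(\h.(f (g h))))) (\a.a)))
Step 1: (((((\d.(\e.((d e) e))) w) ((\f.(\g.(\h.((f h) (g h))))) (\a.a))) ((\a.a) (\a.a))) ((\f.(\g.(\h.(f (g h))))) (\a.a)))
Step 2: ((((\e.((w e) e)) ((\f.(\g.(\h.((f h) (g h))))) (\a.a))) ((\a.a) (\a.a))) ((\f.(\g.(\h.(f (g h))))) (\a.a)))
Step 3: ((((w ((\f.(\g.(\h.((f h) (g h))))) (\a.a))) ((\f.(\g.(\h.((f h) (g h))))) (\a.a))) ((\a.a) (\a.a))) ((\f.(\g.(\h.(f (g h))))) (\a.a)))

Answer: ((((w ((\f.(\g.(\h.((f h) (g h))))) (\a.a))) ((\f.(\g.(\h.((f h) (g h))))) (\a.a))) ((\a.a) (\a.a))) ((\f.(\g.(\h.(f (g h))))) (\a.a)))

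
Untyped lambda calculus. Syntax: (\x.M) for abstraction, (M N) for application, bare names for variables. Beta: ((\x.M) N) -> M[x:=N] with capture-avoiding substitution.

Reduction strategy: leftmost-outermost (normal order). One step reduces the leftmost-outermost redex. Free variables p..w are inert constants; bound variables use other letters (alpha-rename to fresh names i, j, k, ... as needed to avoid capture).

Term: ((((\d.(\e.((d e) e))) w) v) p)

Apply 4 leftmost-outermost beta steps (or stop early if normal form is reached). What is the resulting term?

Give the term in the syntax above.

Answer: (((w v) v) p)

Derivation:
Step 0: ((((\d.(\e.((d e) e))) w) v) p)
Step 1: (((\e.((w e) e)) v) p)
Step 2: (((w v) v) p)
Step 3: (normal form reached)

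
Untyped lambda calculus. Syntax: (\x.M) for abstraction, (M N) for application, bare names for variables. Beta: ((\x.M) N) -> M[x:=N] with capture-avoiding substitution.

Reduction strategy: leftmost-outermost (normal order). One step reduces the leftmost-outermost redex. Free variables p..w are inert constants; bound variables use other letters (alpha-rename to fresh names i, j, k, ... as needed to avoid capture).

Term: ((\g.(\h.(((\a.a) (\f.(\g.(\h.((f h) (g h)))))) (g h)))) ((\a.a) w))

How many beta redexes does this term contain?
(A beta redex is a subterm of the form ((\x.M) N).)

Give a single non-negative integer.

Term: ((\g.(\h.(((\a.a) (\f.(\g.(\h.((f h) (g h)))))) (g h)))) ((\a.a) w))
  Redex: ((\g.(\h.(((\a.a) (\f.(\g.(\h.((f h) (g h)))))) (g h)))) ((\a.a) w))
  Redex: ((\a.a) (\f.(\g.(\h.((f h) (g h))))))
  Redex: ((\a.a) w)
Total redexes: 3

Answer: 3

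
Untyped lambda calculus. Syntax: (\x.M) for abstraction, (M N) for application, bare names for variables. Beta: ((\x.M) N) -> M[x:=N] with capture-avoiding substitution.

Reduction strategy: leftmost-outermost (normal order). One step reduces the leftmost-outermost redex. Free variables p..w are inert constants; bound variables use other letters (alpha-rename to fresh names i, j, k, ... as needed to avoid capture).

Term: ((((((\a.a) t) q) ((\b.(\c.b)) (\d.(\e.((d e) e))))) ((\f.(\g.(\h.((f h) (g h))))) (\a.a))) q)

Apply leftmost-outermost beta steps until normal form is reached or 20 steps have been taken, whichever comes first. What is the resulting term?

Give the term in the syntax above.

Answer: ((((t q) (\c.(\d.(\e.((d e) e))))) (\g.(\h.(h (g h))))) q)

Derivation:
Step 0: ((((((\a.a) t) q) ((\b.(\c.b)) (\d.(\e.((d e) e))))) ((\f.(\g.(\h.((f h) (g h))))) (\a.a))) q)
Step 1: ((((t q) ((\b.(\c.b)) (\d.(\e.((d e) e))))) ((\f.(\g.(\h.((f h) (g h))))) (\a.a))) q)
Step 2: ((((t q) (\c.(\d.(\e.((d e) e))))) ((\f.(\g.(\h.((f h) (g h))))) (\a.a))) q)
Step 3: ((((t q) (\c.(\d.(\e.((d e) e))))) (\g.(\h.(((\a.a) h) (g h))))) q)
Step 4: ((((t q) (\c.(\d.(\e.((d e) e))))) (\g.(\h.(h (g h))))) q)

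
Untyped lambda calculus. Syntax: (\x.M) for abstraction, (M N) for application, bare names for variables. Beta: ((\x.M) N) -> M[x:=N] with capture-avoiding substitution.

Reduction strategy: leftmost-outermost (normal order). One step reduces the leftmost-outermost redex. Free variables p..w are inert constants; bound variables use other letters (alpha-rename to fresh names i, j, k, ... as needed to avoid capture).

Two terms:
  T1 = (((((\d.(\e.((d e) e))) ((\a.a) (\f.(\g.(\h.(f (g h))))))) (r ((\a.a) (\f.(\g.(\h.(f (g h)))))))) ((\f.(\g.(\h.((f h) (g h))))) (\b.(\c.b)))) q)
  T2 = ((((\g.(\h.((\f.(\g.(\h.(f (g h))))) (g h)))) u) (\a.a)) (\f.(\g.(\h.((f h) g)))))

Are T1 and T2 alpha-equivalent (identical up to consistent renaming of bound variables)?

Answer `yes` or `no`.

Term 1: (((((\d.(\e.((d e) e))) ((\a.a) (\f.(\g.(\h.(f (g h))))))) (r ((\a.a) (\f.(\g.(\h.(f (g h)))))))) ((\f.(\g.(\h.((f h) (g h))))) (\b.(\c.b)))) q)
Term 2: ((((\g.(\h.((\f.(\g.(\h.(f (g h))))) (g h)))) u) (\a.a)) (\f.(\g.(\h.((f h) g)))))
Alpha-equivalence: compare structure up to binder renaming.
Result: False

Answer: no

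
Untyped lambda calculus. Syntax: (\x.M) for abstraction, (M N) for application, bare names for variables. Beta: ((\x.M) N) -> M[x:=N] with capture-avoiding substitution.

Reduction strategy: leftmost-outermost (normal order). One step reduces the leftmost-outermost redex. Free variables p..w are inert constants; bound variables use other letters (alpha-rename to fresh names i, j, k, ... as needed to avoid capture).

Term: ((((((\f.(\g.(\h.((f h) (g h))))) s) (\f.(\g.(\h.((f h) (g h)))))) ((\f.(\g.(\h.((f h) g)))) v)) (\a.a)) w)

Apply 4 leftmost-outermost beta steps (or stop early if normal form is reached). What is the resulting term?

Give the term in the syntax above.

Answer: ((((s (\g.(\h.((v h) g)))) ((\f.(\g.(\h.((f h) (g h))))) ((\f.(\g.(\h.((f h) g)))) v))) (\a.a)) w)

Derivation:
Step 0: ((((((\f.(\g.(\h.((f h) (g h))))) s) (\f.(\g.(\h.((f h) (g h)))))) ((\f.(\g.(\h.((f h) g)))) v)) (\a.a)) w)
Step 1: (((((\g.(\h.((s h) (g h)))) (\f.(\g.(\h.((f h) (g h)))))) ((\f.(\g.(\h.((f h) g)))) v)) (\a.a)) w)
Step 2: ((((\h.((s h) ((\f.(\g.(\h.((f h) (g h))))) h))) ((\f.(\g.(\h.((f h) g)))) v)) (\a.a)) w)
Step 3: ((((s ((\f.(\g.(\h.((f h) g)))) v)) ((\f.(\g.(\h.((f h) (g h))))) ((\f.(\g.(\h.((f h) g)))) v))) (\a.a)) w)
Step 4: ((((s (\g.(\h.((v h) g)))) ((\f.(\g.(\h.((f h) (g h))))) ((\f.(\g.(\h.((f h) g)))) v))) (\a.a)) w)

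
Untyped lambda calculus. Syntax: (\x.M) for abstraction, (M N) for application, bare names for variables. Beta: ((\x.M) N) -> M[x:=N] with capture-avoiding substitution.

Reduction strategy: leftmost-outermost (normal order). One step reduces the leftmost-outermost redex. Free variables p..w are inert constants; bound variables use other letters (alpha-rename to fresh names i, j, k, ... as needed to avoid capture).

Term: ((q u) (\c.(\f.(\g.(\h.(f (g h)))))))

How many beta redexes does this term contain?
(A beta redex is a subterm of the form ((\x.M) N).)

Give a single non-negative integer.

Term: ((q u) (\c.(\f.(\g.(\h.(f (g h)))))))
  (no redexes)
Total redexes: 0

Answer: 0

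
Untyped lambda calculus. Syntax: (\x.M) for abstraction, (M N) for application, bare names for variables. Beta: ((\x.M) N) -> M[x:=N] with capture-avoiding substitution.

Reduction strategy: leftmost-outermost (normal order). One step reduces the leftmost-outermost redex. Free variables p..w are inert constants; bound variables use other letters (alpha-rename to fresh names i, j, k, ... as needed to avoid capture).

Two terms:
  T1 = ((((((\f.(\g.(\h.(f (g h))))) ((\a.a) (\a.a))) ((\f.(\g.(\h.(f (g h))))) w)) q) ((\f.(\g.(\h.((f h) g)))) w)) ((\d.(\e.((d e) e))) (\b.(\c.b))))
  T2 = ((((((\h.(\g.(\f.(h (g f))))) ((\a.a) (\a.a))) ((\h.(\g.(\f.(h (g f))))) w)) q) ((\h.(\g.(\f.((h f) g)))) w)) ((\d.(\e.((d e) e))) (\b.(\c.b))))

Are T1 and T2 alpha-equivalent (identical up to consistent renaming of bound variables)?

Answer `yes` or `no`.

Answer: yes

Derivation:
Term 1: ((((((\f.(\g.(\h.(f (g h))))) ((\a.a) (\a.a))) ((\f.(\g.(\h.(f (g h))))) w)) q) ((\f.(\g.(\h.((f h) g)))) w)) ((\d.(\e.((d e) e))) (\b.(\c.b))))
Term 2: ((((((\h.(\g.(\f.(h (g f))))) ((\a.a) (\a.a))) ((\h.(\g.(\f.(h (g f))))) w)) q) ((\h.(\g.(\f.((h f) g)))) w)) ((\d.(\e.((d e) e))) (\b.(\c.b))))
Alpha-equivalence: compare structure up to binder renaming.
Result: True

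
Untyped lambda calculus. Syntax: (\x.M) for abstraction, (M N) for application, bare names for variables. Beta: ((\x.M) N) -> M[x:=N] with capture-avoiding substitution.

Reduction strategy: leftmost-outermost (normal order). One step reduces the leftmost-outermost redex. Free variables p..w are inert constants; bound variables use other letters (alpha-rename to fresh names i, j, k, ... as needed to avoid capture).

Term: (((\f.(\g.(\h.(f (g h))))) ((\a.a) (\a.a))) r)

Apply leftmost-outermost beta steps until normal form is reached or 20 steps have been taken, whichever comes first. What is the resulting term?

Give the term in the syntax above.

Step 0: (((\f.(\g.(\h.(f (g h))))) ((\a.a) (\a.a))) r)
Step 1: ((\g.(\h.(((\a.a) (\a.a)) (g h)))) r)
Step 2: (\h.(((\a.a) (\a.a)) (r h)))
Step 3: (\h.((\a.a) (r h)))
Step 4: (\h.(r h))

Answer: (\h.(r h))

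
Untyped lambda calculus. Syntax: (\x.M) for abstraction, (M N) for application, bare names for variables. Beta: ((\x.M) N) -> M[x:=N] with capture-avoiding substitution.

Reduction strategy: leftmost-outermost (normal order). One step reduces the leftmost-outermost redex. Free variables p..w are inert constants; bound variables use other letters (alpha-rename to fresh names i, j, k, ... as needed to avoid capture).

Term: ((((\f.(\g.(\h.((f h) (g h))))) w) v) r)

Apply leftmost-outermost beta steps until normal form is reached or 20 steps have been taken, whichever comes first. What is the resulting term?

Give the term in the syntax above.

Step 0: ((((\f.(\g.(\h.((f h) (g h))))) w) v) r)
Step 1: (((\g.(\h.((w h) (g h)))) v) r)
Step 2: ((\h.((w h) (v h))) r)
Step 3: ((w r) (v r))

Answer: ((w r) (v r))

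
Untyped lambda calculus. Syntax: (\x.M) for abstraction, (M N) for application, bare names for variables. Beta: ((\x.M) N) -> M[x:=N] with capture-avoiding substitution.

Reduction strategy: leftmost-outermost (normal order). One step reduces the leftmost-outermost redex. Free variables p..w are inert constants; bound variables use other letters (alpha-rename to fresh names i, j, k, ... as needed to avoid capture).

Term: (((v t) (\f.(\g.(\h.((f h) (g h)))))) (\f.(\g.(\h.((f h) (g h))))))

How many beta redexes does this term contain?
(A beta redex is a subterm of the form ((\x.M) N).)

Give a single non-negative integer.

Answer: 0

Derivation:
Term: (((v t) (\f.(\g.(\h.((f h) (g h)))))) (\f.(\g.(\h.((f h) (g h))))))
  (no redexes)
Total redexes: 0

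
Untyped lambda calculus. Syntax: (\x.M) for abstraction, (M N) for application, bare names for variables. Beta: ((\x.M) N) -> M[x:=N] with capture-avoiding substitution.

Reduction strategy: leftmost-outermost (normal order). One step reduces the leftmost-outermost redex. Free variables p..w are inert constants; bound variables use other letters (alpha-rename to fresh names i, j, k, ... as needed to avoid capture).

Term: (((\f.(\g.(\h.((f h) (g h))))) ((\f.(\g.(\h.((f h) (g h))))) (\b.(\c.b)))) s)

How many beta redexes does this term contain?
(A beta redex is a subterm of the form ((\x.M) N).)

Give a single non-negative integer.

Term: (((\f.(\g.(\h.((f h) (g h))))) ((\f.(\g.(\h.((f h) (g h))))) (\b.(\c.b)))) s)
  Redex: ((\f.(\g.(\h.((f h) (g h))))) ((\f.(\g.(\h.((f h) (g h))))) (\b.(\c.b))))
  Redex: ((\f.(\g.(\h.((f h) (g h))))) (\b.(\c.b)))
Total redexes: 2

Answer: 2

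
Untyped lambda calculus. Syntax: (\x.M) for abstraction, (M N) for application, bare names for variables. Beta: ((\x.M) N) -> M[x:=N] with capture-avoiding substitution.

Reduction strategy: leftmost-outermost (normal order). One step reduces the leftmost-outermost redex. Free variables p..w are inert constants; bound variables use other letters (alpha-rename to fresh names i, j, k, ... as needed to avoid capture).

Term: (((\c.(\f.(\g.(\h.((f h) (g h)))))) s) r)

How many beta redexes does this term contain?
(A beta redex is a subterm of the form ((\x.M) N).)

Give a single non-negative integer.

Term: (((\c.(\f.(\g.(\h.((f h) (g h)))))) s) r)
  Redex: ((\c.(\f.(\g.(\h.((f h) (g h)))))) s)
Total redexes: 1

Answer: 1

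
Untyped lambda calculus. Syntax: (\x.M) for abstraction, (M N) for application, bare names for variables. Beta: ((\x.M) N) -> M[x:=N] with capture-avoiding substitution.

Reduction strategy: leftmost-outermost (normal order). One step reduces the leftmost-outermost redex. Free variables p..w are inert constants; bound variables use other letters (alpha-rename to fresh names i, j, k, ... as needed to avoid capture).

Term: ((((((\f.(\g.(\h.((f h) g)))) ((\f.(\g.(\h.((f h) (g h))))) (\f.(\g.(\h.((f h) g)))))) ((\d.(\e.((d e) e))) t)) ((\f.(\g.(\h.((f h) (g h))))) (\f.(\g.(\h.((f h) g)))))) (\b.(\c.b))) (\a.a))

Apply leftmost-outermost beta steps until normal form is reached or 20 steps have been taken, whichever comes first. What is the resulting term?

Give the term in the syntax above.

Answer: ((((t (\b.(\c.b))) (\b.(\c.b))) (\h.(\i.((h i) ((t h) h))))) (\a.a))

Derivation:
Step 0: ((((((\f.(\g.(\h.((f h) g)))) ((\f.(\g.(\h.((f h) (g h))))) (\f.(\g.(\h.((f h) g)))))) ((\d.(\e.((d e) e))) t)) ((\f.(\g.(\h.((f h) (g h))))) (\f.(\g.(\h.((f h) g)))))) (\b.(\c.b))) (\a.a))
Step 1: (((((\g.(\h.((((\f.(\g.(\h.((f h) (g h))))) (\f.(\g.(\h.((f h) g))))) h) g))) ((\d.(\e.((d e) e))) t)) ((\f.(\g.(\h.((f h) (g h))))) (\f.(\g.(\h.((f h) g)))))) (\b.(\c.b))) (\a.a))
Step 2: ((((\h.((((\f.(\g.(\h.((f h) (g h))))) (\f.(\g.(\h.((f h) g))))) h) ((\d.(\e.((d e) e))) t))) ((\f.(\g.(\h.((f h) (g h))))) (\f.(\g.(\h.((f h) g)))))) (\b.(\c.b))) (\a.a))
Step 3: ((((((\f.(\g.(\h.((f h) (g h))))) (\f.(\g.(\h.((f h) g))))) ((\f.(\g.(\h.((f h) (g h))))) (\f.(\g.(\h.((f h) g)))))) ((\d.(\e.((d e) e))) t)) (\b.(\c.b))) (\a.a))
Step 4: (((((\g.(\h.(((\f.(\g.(\h.((f h) g)))) h) (g h)))) ((\f.(\g.(\h.((f h) (g h))))) (\f.(\g.(\h.((f h) g)))))) ((\d.(\e.((d e) e))) t)) (\b.(\c.b))) (\a.a))
Step 5: ((((\h.(((\f.(\g.(\h.((f h) g)))) h) (((\f.(\g.(\h.((f h) (g h))))) (\f.(\g.(\h.((f h) g))))) h))) ((\d.(\e.((d e) e))) t)) (\b.(\c.b))) (\a.a))
Step 6: (((((\f.(\g.(\h.((f h) g)))) ((\d.(\e.((d e) e))) t)) (((\f.(\g.(\h.((f h) (g h))))) (\f.(\g.(\h.((f h) g))))) ((\d.(\e.((d e) e))) t))) (\b.(\c.b))) (\a.a))
Step 7: ((((\g.(\h.((((\d.(\e.((d e) e))) t) h) g))) (((\f.(\g.(\h.((f h) (g h))))) (\f.(\g.(\h.((f h) g))))) ((\d.(\e.((d e) e))) t))) (\b.(\c.b))) (\a.a))
Step 8: (((\h.((((\d.(\e.((d e) e))) t) h) (((\f.(\g.(\h.((f h) (g h))))) (\f.(\g.(\h.((f h) g))))) ((\d.(\e.((d e) e))) t)))) (\b.(\c.b))) (\a.a))
Step 9: (((((\d.(\e.((d e) e))) t) (\b.(\c.b))) (((\f.(\g.(\h.((f h) (g h))))) (\f.(\g.(\h.((f h) g))))) ((\d.(\e.((d e) e))) t))) (\a.a))
Step 10: ((((\e.((t e) e)) (\b.(\c.b))) (((\f.(\g.(\h.((f h) (g h))))) (\f.(\g.(\h.((f h) g))))) ((\d.(\e.((d e) e))) t))) (\a.a))
Step 11: ((((t (\b.(\c.b))) (\b.(\c.b))) (((\f.(\g.(\h.((f h) (g h))))) (\f.(\g.(\h.((f h) g))))) ((\d.(\e.((d e) e))) t))) (\a.a))
Step 12: ((((t (\b.(\c.b))) (\b.(\c.b))) ((\g.(\h.(((\f.(\g.(\h.((f h) g)))) h) (g h)))) ((\d.(\e.((d e) e))) t))) (\a.a))
Step 13: ((((t (\b.(\c.b))) (\b.(\c.b))) (\h.(((\f.(\g.(\h.((f h) g)))) h) (((\d.(\e.((d e) e))) t) h)))) (\a.a))
Step 14: ((((t (\b.(\c.b))) (\b.(\c.b))) (\h.((\g.(\i.((h i) g))) (((\d.(\e.((d e) e))) t) h)))) (\a.a))
Step 15: ((((t (\b.(\c.b))) (\b.(\c.b))) (\h.(\i.((h i) (((\d.(\e.((d e) e))) t) h))))) (\a.a))
Step 16: ((((t (\b.(\c.b))) (\b.(\c.b))) (\h.(\i.((h i) ((\e.((t e) e)) h))))) (\a.a))
Step 17: ((((t (\b.(\c.b))) (\b.(\c.b))) (\h.(\i.((h i) ((t h) h))))) (\a.a))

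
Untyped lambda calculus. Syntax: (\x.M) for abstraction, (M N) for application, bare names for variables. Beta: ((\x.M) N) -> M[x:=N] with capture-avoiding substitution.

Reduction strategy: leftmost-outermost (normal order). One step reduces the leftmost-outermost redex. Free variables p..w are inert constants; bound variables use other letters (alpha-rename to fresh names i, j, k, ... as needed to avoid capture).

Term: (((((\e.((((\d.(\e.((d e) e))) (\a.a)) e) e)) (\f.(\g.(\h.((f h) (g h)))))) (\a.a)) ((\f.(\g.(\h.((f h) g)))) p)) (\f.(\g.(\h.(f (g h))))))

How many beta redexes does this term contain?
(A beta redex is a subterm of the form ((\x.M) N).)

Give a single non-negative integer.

Term: (((((\e.((((\d.(\e.((d e) e))) (\a.a)) e) e)) (\f.(\g.(\h.((f h) (g h)))))) (\a.a)) ((\f.(\g.(\h.((f h) g)))) p)) (\f.(\g.(\h.(f (g h))))))
  Redex: ((\e.((((\d.(\e.((d e) e))) (\a.a)) e) e)) (\f.(\g.(\h.((f h) (g h))))))
  Redex: ((\d.(\e.((d e) e))) (\a.a))
  Redex: ((\f.(\g.(\h.((f h) g)))) p)
Total redexes: 3

Answer: 3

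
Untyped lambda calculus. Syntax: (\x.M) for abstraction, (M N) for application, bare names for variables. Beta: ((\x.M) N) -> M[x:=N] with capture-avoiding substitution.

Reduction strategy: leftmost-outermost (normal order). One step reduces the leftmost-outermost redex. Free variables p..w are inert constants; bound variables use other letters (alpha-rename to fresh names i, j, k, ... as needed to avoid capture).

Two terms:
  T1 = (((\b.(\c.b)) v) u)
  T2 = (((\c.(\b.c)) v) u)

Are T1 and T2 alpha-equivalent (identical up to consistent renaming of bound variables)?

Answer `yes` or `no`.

Answer: yes

Derivation:
Term 1: (((\b.(\c.b)) v) u)
Term 2: (((\c.(\b.c)) v) u)
Alpha-equivalence: compare structure up to binder renaming.
Result: True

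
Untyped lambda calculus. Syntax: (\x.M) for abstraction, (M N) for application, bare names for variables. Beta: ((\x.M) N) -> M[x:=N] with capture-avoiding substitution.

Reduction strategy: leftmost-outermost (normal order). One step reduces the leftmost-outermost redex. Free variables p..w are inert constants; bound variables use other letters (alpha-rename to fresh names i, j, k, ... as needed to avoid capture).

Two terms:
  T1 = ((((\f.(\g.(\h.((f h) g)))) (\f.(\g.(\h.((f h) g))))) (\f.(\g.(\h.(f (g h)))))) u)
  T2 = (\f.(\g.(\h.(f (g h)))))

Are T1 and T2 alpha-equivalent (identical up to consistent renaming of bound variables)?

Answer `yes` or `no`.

Term 1: ((((\f.(\g.(\h.((f h) g)))) (\f.(\g.(\h.((f h) g))))) (\f.(\g.(\h.(f (g h)))))) u)
Term 2: (\f.(\g.(\h.(f (g h)))))
Alpha-equivalence: compare structure up to binder renaming.
Result: False

Answer: no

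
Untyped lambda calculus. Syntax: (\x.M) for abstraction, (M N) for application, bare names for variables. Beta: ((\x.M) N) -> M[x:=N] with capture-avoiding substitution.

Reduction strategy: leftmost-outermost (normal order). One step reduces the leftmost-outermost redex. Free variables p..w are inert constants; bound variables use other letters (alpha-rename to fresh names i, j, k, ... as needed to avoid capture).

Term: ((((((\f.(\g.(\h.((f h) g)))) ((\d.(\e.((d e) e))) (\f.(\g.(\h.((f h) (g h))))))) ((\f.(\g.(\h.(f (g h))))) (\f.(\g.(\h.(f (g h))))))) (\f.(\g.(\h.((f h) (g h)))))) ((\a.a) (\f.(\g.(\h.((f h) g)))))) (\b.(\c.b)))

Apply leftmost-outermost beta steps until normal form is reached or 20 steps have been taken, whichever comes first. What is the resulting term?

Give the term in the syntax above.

Step 0: ((((((\f.(\g.(\h.((f h) g)))) ((\d.(\e.((d e) e))) (\f.(\g.(\h.((f h) (g h))))))) ((\f.(\g.(\h.(f (g h))))) (\f.(\g.(\h.(f (g h))))))) (\f.(\g.(\h.((f h) (g h)))))) ((\a.a) (\f.(\g.(\h.((f h) g)))))) (\b.(\c.b)))
Step 1: (((((\g.(\h.((((\d.(\e.((d e) e))) (\f.(\g.(\h.((f h) (g h)))))) h) g))) ((\f.(\g.(\h.(f (g h))))) (\f.(\g.(\h.(f (g h))))))) (\f.(\g.(\h.((f h) (g h)))))) ((\a.a) (\f.(\g.(\h.((f h) g)))))) (\b.(\c.b)))
Step 2: ((((\h.((((\d.(\e.((d e) e))) (\f.(\g.(\h.((f h) (g h)))))) h) ((\f.(\g.(\h.(f (g h))))) (\f.(\g.(\h.(f (g h)))))))) (\f.(\g.(\h.((f h) (g h)))))) ((\a.a) (\f.(\g.(\h.((f h) g)))))) (\b.(\c.b)))
Step 3: ((((((\d.(\e.((d e) e))) (\f.(\g.(\h.((f h) (g h)))))) (\f.(\g.(\h.((f h) (g h)))))) ((\f.(\g.(\h.(f (g h))))) (\f.(\g.(\h.(f (g h))))))) ((\a.a) (\f.(\g.(\h.((f h) g)))))) (\b.(\c.b)))
Step 4: (((((\e.(((\f.(\g.(\h.((f h) (g h))))) e) e)) (\f.(\g.(\h.((f h) (g h)))))) ((\f.(\g.(\h.(f (g h))))) (\f.(\g.(\h.(f (g h))))))) ((\a.a) (\f.(\g.(\h.((f h) g)))))) (\b.(\c.b)))
Step 5: ((((((\f.(\g.(\h.((f h) (g h))))) (\f.(\g.(\h.((f h) (g h)))))) (\f.(\g.(\h.((f h) (g h)))))) ((\f.(\g.(\h.(f (g h))))) (\f.(\g.(\h.(f (g h))))))) ((\a.a) (\f.(\g.(\h.((f h) g)))))) (\b.(\c.b)))
Step 6: (((((\g.(\h.(((\f.(\g.(\h.((f h) (g h))))) h) (g h)))) (\f.(\g.(\h.((f h) (g h)))))) ((\f.(\g.(\h.(f (g h))))) (\f.(\g.(\h.(f (g h))))))) ((\a.a) (\f.(\g.(\h.((f h) g)))))) (\b.(\c.b)))
Step 7: ((((\h.(((\f.(\g.(\h.((f h) (g h))))) h) ((\f.(\g.(\h.((f h) (g h))))) h))) ((\f.(\g.(\h.(f (g h))))) (\f.(\g.(\h.(f (g h))))))) ((\a.a) (\f.(\g.(\h.((f h) g)))))) (\b.(\c.b)))
Step 8: (((((\f.(\g.(\h.((f h) (g h))))) ((\f.(\g.(\h.(f (g h))))) (\f.(\g.(\h.(f (g h))))))) ((\f.(\g.(\h.((f h) (g h))))) ((\f.(\g.(\h.(f (g h))))) (\f.(\g.(\h.(f (g h)))))))) ((\a.a) (\f.(\g.(\h.((f h) g)))))) (\b.(\c.b)))
Step 9: ((((\g.(\h.((((\f.(\g.(\h.(f (g h))))) (\f.(\g.(\h.(f (g h)))))) h) (g h)))) ((\f.(\g.(\h.((f h) (g h))))) ((\f.(\g.(\h.(f (g h))))) (\f.(\g.(\h.(f (g h)))))))) ((\a.a) (\f.(\g.(\h.((f h) g)))))) (\b.(\c.b)))
Step 10: (((\h.((((\f.(\g.(\h.(f (g h))))) (\f.(\g.(\h.(f (g h)))))) h) (((\f.(\g.(\h.((f h) (g h))))) ((\f.(\g.(\h.(f (g h))))) (\f.(\g.(\h.(f (g h))))))) h))) ((\a.a) (\f.(\g.(\h.((f h) g)))))) (\b.(\c.b)))
Step 11: (((((\f.(\g.(\h.(f (g h))))) (\f.(\g.(\h.(f (g h)))))) ((\a.a) (\f.(\g.(\h.((f h) g)))))) (((\f.(\g.(\h.((f h) (g h))))) ((\f.(\g.(\h.(f (g h))))) (\f.(\g.(\h.(f (g h))))))) ((\a.a) (\f.(\g.(\h.((f h) g))))))) (\b.(\c.b)))
Step 12: ((((\g.(\h.((\f.(\g.(\h.(f (g h))))) (g h)))) ((\a.a) (\f.(\g.(\h.((f h) g)))))) (((\f.(\g.(\h.((f h) (g h))))) ((\f.(\g.(\h.(f (g h))))) (\f.(\g.(\h.(f (g h))))))) ((\a.a) (\f.(\g.(\h.((f h) g))))))) (\b.(\c.b)))
Step 13: (((\h.((\f.(\g.(\h.(f (g h))))) (((\a.a) (\f.(\g.(\h.((f h) g))))) h))) (((\f.(\g.(\h.((f h) (g h))))) ((\f.(\g.(\h.(f (g h))))) (\f.(\g.(\h.(f (g h))))))) ((\a.a) (\f.(\g.(\h.((f h) g))))))) (\b.(\c.b)))
Step 14: (((\f.(\g.(\h.(f (g h))))) (((\a.a) (\f.(\g.(\h.((f h) g))))) (((\f.(\g.(\h.((f h) (g h))))) ((\f.(\g.(\h.(f (g h))))) (\f.(\g.(\h.(f (g h))))))) ((\a.a) (\f.(\g.(\h.((f h) g)))))))) (\b.(\c.b)))
Step 15: ((\g.(\h.((((\a.a) (\f.(\g.(\h.((f h) g))))) (((\f.(\g.(\h.((f h) (g h))))) ((\f.(\g.(\h.(f (g h))))) (\f.(\g.(\h.(f (g h))))))) ((\a.a) (\f.(\g.(\h.((f h) g))))))) (g h)))) (\b.(\c.b)))
Step 16: (\h.((((\a.a) (\f.(\g.(\h.((f h) g))))) (((\f.(\g.(\h.((f h) (g h))))) ((\f.(\g.(\h.(f (g h))))) (\f.(\g.(\h.(f (g h))))))) ((\a.a) (\f.(\g.(\h.((f h) g))))))) ((\b.(\c.b)) h)))
Step 17: (\h.(((\f.(\g.(\h.((f h) g)))) (((\f.(\g.(\h.((f h) (g h))))) ((\f.(\g.(\h.(f (g h))))) (\f.(\g.(\h.(f (g h))))))) ((\a.a) (\f.(\g.(\h.((f h) g))))))) ((\b.(\c.b)) h)))
Step 18: (\h.((\g.(\h.(((((\f.(\g.(\h.((f h) (g h))))) ((\f.(\g.(\h.(f (g h))))) (\f.(\g.(\h.(f (g h))))))) ((\a.a) (\f.(\g.(\h.((f h) g)))))) h) g))) ((\b.(\c.b)) h)))
Step 19: (\h.(\i.(((((\f.(\g.(\h.((f h) (g h))))) ((\f.(\g.(\h.(f (g h))))) (\f.(\g.(\h.(f (g h))))))) ((\a.a) (\f.(\g.(\h.((f h) g)))))) i) ((\b.(\c.b)) h))))
Step 20: (\h.(\i.((((\g.(\h.((((\f.(\g.(\h.(f (g h))))) (\f.(\g.(\h.(f (g h)))))) h) (g h)))) ((\a.a) (\f.(\g.(\h.((f h) g)))))) i) ((\b.(\c.b)) h))))

Answer: (\h.(\i.((((\g.(\h.((((\f.(\g.(\h.(f (g h))))) (\f.(\g.(\h.(f (g h)))))) h) (g h)))) ((\a.a) (\f.(\g.(\h.((f h) g)))))) i) ((\b.(\c.b)) h))))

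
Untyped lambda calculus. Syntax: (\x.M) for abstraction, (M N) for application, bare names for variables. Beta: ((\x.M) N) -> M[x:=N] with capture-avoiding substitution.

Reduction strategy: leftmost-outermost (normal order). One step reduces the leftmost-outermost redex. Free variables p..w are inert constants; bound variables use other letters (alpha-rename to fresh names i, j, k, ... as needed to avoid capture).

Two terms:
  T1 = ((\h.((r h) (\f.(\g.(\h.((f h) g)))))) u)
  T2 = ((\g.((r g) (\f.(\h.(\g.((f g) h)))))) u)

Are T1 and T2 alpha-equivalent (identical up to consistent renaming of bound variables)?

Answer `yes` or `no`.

Answer: yes

Derivation:
Term 1: ((\h.((r h) (\f.(\g.(\h.((f h) g)))))) u)
Term 2: ((\g.((r g) (\f.(\h.(\g.((f g) h)))))) u)
Alpha-equivalence: compare structure up to binder renaming.
Result: True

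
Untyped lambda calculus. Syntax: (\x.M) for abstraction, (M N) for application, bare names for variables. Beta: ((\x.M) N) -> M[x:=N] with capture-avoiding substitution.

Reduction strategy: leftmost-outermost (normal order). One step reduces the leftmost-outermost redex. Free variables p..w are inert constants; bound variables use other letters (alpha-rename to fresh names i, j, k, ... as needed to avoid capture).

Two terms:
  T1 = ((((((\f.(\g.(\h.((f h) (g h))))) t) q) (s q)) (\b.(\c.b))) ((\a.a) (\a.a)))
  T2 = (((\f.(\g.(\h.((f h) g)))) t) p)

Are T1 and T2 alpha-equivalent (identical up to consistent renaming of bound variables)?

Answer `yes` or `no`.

Term 1: ((((((\f.(\g.(\h.((f h) (g h))))) t) q) (s q)) (\b.(\c.b))) ((\a.a) (\a.a)))
Term 2: (((\f.(\g.(\h.((f h) g)))) t) p)
Alpha-equivalence: compare structure up to binder renaming.
Result: False

Answer: no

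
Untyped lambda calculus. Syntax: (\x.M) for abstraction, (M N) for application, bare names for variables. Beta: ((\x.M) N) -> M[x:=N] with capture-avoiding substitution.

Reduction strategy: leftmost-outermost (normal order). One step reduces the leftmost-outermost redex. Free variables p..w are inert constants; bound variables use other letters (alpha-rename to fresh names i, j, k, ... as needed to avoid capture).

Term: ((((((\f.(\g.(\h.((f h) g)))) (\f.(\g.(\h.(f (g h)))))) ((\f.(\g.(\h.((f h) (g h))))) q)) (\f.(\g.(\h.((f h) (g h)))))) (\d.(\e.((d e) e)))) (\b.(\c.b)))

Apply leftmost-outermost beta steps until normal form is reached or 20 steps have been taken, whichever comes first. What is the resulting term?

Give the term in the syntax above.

Step 0: ((((((\f.(\g.(\h.((f h) g)))) (\f.(\g.(\h.(f (g h)))))) ((\f.(\g.(\h.((f h) (g h))))) q)) (\f.(\g.(\h.((f h) (g h)))))) (\d.(\e.((d e) e)))) (\b.(\c.b)))
Step 1: (((((\g.(\h.(((\f.(\g.(\h.(f (g h))))) h) g))) ((\f.(\g.(\h.((f h) (g h))))) q)) (\f.(\g.(\h.((f h) (g h)))))) (\d.(\e.((d e) e)))) (\b.(\c.b)))
Step 2: ((((\h.(((\f.(\g.(\h.(f (g h))))) h) ((\f.(\g.(\h.((f h) (g h))))) q))) (\f.(\g.(\h.((f h) (g h)))))) (\d.(\e.((d e) e)))) (\b.(\c.b)))
Step 3: (((((\f.(\g.(\h.(f (g h))))) (\f.(\g.(\h.((f h) (g h)))))) ((\f.(\g.(\h.((f h) (g h))))) q)) (\d.(\e.((d e) e)))) (\b.(\c.b)))
Step 4: ((((\g.(\h.((\f.(\g.(\h.((f h) (g h))))) (g h)))) ((\f.(\g.(\h.((f h) (g h))))) q)) (\d.(\e.((d e) e)))) (\b.(\c.b)))
Step 5: (((\h.((\f.(\g.(\h.((f h) (g h))))) (((\f.(\g.(\h.((f h) (g h))))) q) h))) (\d.(\e.((d e) e)))) (\b.(\c.b)))
Step 6: (((\f.(\g.(\h.((f h) (g h))))) (((\f.(\g.(\h.((f h) (g h))))) q) (\d.(\e.((d e) e))))) (\b.(\c.b)))
Step 7: ((\g.(\h.(((((\f.(\g.(\h.((f h) (g h))))) q) (\d.(\e.((d e) e)))) h) (g h)))) (\b.(\c.b)))
Step 8: (\h.(((((\f.(\g.(\h.((f h) (g h))))) q) (\d.(\e.((d e) e)))) h) ((\b.(\c.b)) h)))
Step 9: (\h.((((\g.(\h.((q h) (g h)))) (\d.(\e.((d e) e)))) h) ((\b.(\c.b)) h)))
Step 10: (\h.(((\h.((q h) ((\d.(\e.((d e) e))) h))) h) ((\b.(\c.b)) h)))
Step 11: (\h.(((q h) ((\d.(\e.((d e) e))) h)) ((\b.(\c.b)) h)))
Step 12: (\h.(((q h) (\e.((h e) e))) ((\b.(\c.b)) h)))
Step 13: (\h.(((q h) (\e.((h e) e))) (\c.h)))

Answer: (\h.(((q h) (\e.((h e) e))) (\c.h)))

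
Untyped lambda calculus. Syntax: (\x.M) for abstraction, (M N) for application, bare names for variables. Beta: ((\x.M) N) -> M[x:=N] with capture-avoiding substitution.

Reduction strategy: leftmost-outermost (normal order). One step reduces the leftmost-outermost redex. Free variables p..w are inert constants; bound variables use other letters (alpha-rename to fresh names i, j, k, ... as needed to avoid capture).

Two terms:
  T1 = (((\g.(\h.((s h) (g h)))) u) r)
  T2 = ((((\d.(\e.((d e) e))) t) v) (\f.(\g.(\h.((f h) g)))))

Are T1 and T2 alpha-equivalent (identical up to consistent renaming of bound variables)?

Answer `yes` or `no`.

Term 1: (((\g.(\h.((s h) (g h)))) u) r)
Term 2: ((((\d.(\e.((d e) e))) t) v) (\f.(\g.(\h.((f h) g)))))
Alpha-equivalence: compare structure up to binder renaming.
Result: False

Answer: no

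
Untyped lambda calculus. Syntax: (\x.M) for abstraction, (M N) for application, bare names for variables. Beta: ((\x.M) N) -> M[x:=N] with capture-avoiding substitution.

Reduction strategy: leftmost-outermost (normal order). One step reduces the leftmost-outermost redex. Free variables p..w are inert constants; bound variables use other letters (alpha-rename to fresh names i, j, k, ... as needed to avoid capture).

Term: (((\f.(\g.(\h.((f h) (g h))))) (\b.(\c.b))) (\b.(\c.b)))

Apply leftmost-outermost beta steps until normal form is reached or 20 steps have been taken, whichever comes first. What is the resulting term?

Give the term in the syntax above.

Step 0: (((\f.(\g.(\h.((f h) (g h))))) (\b.(\c.b))) (\b.(\c.b)))
Step 1: ((\g.(\h.(((\b.(\c.b)) h) (g h)))) (\b.(\c.b)))
Step 2: (\h.(((\b.(\c.b)) h) ((\b.(\c.b)) h)))
Step 3: (\h.((\c.h) ((\b.(\c.b)) h)))
Step 4: (\h.h)

Answer: (\h.h)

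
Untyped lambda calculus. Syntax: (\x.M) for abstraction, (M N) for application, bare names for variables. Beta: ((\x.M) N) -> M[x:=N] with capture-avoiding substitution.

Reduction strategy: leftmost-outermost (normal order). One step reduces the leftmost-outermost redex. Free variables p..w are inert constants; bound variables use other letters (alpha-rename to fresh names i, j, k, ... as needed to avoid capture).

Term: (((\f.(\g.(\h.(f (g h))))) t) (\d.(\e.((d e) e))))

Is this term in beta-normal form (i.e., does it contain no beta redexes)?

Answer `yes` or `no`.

Term: (((\f.(\g.(\h.(f (g h))))) t) (\d.(\e.((d e) e))))
Found 1 beta redex(es).

Answer: no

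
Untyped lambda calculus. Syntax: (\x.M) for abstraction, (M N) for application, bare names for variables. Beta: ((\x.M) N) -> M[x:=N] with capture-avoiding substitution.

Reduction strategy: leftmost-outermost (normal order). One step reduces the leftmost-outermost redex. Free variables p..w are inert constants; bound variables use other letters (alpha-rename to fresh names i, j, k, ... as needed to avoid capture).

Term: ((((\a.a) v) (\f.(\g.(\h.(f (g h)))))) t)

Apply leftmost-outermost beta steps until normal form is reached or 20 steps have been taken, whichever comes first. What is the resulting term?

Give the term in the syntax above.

Answer: ((v (\f.(\g.(\h.(f (g h)))))) t)

Derivation:
Step 0: ((((\a.a) v) (\f.(\g.(\h.(f (g h)))))) t)
Step 1: ((v (\f.(\g.(\h.(f (g h)))))) t)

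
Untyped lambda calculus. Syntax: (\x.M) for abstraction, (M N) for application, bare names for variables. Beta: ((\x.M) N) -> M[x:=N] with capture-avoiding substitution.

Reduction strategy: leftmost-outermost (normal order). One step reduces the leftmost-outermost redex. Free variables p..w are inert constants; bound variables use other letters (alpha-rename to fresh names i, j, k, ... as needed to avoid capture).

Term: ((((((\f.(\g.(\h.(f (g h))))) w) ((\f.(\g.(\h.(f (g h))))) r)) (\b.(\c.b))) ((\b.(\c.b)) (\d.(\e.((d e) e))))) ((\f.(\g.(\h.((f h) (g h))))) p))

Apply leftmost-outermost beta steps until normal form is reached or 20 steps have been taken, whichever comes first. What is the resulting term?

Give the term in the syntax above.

Answer: (((w (\h.(r (\c.h)))) (\c.(\d.(\e.((d e) e))))) (\g.(\h.((p h) (g h)))))

Derivation:
Step 0: ((((((\f.(\g.(\h.(f (g h))))) w) ((\f.(\g.(\h.(f (g h))))) r)) (\b.(\c.b))) ((\b.(\c.b)) (\d.(\e.((d e) e))))) ((\f.(\g.(\h.((f h) (g h))))) p))
Step 1: (((((\g.(\h.(w (g h)))) ((\f.(\g.(\h.(f (g h))))) r)) (\b.(\c.b))) ((\b.(\c.b)) (\d.(\e.((d e) e))))) ((\f.(\g.(\h.((f h) (g h))))) p))
Step 2: ((((\h.(w (((\f.(\g.(\h.(f (g h))))) r) h))) (\b.(\c.b))) ((\b.(\c.b)) (\d.(\e.((d e) e))))) ((\f.(\g.(\h.((f h) (g h))))) p))
Step 3: (((w (((\f.(\g.(\h.(f (g h))))) r) (\b.(\c.b)))) ((\b.(\c.b)) (\d.(\e.((d e) e))))) ((\f.(\g.(\h.((f h) (g h))))) p))
Step 4: (((w ((\g.(\h.(r (g h)))) (\b.(\c.b)))) ((\b.(\c.b)) (\d.(\e.((d e) e))))) ((\f.(\g.(\h.((f h) (g h))))) p))
Step 5: (((w (\h.(r ((\b.(\c.b)) h)))) ((\b.(\c.b)) (\d.(\e.((d e) e))))) ((\f.(\g.(\h.((f h) (g h))))) p))
Step 6: (((w (\h.(r (\c.h)))) ((\b.(\c.b)) (\d.(\e.((d e) e))))) ((\f.(\g.(\h.((f h) (g h))))) p))
Step 7: (((w (\h.(r (\c.h)))) (\c.(\d.(\e.((d e) e))))) ((\f.(\g.(\h.((f h) (g h))))) p))
Step 8: (((w (\h.(r (\c.h)))) (\c.(\d.(\e.((d e) e))))) (\g.(\h.((p h) (g h)))))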